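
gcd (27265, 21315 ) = 35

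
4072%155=42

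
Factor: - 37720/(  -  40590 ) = 92/99= 2^2*3^( - 2)*11^( - 1)*23^1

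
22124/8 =5531/2=   2765.50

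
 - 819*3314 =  - 2714166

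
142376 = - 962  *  (-148)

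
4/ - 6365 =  - 1+ 6361/6365=- 0.00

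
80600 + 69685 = 150285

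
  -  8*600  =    -  4800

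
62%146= 62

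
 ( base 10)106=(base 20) 56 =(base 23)4e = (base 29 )3J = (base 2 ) 1101010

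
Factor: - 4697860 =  - 2^2*5^1*234893^1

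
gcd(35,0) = 35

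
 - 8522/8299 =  - 8522/8299=-1.03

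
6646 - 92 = 6554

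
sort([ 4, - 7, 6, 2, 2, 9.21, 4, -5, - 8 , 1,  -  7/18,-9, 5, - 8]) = [ - 9 ,-8,-8,-7, -5, - 7/18,1, 2, 2, 4, 4,5,6  ,  9.21 ]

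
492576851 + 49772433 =542349284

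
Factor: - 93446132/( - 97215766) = 2^1*13^1*73^1*103^1*139^( - 1)*239^1*349697^(-1) =46723066/48607883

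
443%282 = 161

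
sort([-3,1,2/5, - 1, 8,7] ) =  [ - 3, - 1,  2/5,1,7, 8 ] 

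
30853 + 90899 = 121752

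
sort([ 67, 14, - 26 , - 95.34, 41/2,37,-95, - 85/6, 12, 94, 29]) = [ - 95.34, - 95, - 26, - 85/6, 12, 14, 41/2,  29, 37,67, 94]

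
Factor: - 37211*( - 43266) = 1609971126 = 2^1*3^1 *127^1*293^1*7211^1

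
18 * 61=1098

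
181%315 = 181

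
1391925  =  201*6925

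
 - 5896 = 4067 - 9963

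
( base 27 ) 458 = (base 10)3059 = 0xbf3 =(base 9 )4168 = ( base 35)2he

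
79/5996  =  79/5996 = 0.01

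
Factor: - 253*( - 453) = 3^1*11^1*23^1* 151^1 = 114609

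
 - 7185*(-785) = 5640225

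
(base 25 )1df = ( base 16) 3C5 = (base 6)4245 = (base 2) 1111000101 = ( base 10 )965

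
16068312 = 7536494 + 8531818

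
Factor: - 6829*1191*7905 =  - 3^2*5^1*17^1*31^1*397^1*6829^1 = - 64294044795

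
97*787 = 76339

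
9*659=5931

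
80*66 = 5280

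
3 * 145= 435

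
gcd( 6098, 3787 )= 1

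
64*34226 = 2190464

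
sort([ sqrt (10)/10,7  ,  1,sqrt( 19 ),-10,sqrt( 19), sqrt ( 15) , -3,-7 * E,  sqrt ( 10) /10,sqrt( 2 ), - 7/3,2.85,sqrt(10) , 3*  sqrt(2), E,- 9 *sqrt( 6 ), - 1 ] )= [-9 * sqrt( 6 ) ,-7*E, - 10, -3, - 7/3,- 1,sqrt (10 )/10, sqrt( 10) /10, 1, sqrt ( 2 ),E,2.85, sqrt ( 10 ),sqrt(15),3 * sqrt( 2),sqrt(19 ),  sqrt( 19 ),7]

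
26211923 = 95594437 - 69382514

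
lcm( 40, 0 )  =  0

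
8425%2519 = 868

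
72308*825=59654100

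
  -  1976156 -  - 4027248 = 2051092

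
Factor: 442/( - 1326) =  - 1/3 = - 3^( - 1)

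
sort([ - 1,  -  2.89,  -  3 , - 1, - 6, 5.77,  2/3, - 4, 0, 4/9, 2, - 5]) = [ - 6, - 5 , - 4, - 3, - 2.89, - 1, - 1, 0,4/9 , 2/3,2,5.77]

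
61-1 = 60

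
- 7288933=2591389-9880322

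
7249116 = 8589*844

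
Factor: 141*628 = 2^2 * 3^1*47^1*157^1 = 88548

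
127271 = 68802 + 58469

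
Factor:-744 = -2^3 * 3^1*31^1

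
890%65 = 45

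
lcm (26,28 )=364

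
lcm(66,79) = 5214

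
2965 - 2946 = 19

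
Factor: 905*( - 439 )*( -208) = 2^4 * 5^1 * 13^1 * 181^1*439^1 = 82637360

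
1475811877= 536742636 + 939069241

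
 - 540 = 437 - 977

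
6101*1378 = 8407178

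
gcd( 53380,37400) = 340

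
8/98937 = 8/98937 = 0.00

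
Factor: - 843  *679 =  - 3^1*7^1*97^1*281^1 = - 572397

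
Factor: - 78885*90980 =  - 7176957300 = - 2^2*3^2* 5^2*1753^1*4549^1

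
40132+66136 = 106268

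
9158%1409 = 704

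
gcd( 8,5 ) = 1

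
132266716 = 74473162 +57793554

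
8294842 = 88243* 94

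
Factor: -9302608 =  - 2^4*7^1*83059^1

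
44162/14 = 3154 + 3/7 = 3154.43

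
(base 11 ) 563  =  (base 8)1242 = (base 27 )OQ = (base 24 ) 142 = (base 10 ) 674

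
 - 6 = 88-94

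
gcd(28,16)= 4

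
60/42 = 1 +3/7 = 1.43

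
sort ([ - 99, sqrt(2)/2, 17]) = [-99, sqrt ( 2 ) /2, 17 ] 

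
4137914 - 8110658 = -3972744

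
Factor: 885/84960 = 1/96 = 2^(  -  5)*3^( - 1 )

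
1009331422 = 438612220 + 570719202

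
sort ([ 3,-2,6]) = [  -  2,3,6]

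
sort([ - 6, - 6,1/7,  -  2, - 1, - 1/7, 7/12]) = [ - 6 ,-6, - 2, - 1 ,  -  1/7,1/7,  7/12 ] 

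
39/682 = 39/682 = 0.06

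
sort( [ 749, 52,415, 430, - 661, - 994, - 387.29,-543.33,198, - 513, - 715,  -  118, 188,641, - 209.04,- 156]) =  [ - 994, - 715, - 661,  -  543.33, - 513 , - 387.29, - 209.04, - 156, - 118,52  ,  188,198,415,430,641, 749]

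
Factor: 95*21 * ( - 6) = -11970  =  - 2^1* 3^2*5^1 * 7^1 * 19^1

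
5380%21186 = 5380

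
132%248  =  132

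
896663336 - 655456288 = 241207048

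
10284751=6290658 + 3994093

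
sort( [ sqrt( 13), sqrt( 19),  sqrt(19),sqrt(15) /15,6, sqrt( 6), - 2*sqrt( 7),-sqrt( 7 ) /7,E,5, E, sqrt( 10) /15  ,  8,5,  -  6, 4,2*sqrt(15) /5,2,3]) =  [ - 6, - 2*sqrt(7), - sqrt( 7) /7,sqrt( 10)/15, sqrt(15 )/15 , 2 *sqrt( 15 ) /5,2, sqrt( 6),E,E, 3,sqrt( 13),  4,  sqrt( 19 ), sqrt(19) , 5,5,6, 8 ]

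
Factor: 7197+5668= 12865 = 5^1*31^1*83^1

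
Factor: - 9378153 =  - 3^3*19^1*101^1*181^1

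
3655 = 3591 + 64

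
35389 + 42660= 78049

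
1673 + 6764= 8437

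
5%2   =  1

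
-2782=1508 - 4290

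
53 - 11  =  42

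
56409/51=18803/17= 1106.06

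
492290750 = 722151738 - 229860988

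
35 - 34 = 1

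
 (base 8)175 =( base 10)125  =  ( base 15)85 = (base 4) 1331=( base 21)5k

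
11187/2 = 11187/2 = 5593.50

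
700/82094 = 350/41047 =0.01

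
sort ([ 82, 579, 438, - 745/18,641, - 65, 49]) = [ - 65, - 745/18, 49, 82,438,579,641 ] 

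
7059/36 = 196  +  1/12 = 196.08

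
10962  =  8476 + 2486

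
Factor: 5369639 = 11^1*488149^1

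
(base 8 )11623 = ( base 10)5011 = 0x1393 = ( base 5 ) 130021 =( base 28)6ar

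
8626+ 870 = 9496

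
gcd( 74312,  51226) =14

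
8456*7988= 67546528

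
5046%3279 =1767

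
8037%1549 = 292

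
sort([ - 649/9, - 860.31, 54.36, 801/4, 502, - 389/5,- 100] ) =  [  -  860.31, - 100, - 389/5, - 649/9, 54.36,801/4, 502] 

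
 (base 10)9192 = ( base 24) FN0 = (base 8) 21750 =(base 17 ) 1EDC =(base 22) ILI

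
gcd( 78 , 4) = 2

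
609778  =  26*23453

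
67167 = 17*3951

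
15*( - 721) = - 10815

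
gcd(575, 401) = 1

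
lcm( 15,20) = 60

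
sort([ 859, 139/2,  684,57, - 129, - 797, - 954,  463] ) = [ - 954, - 797, - 129,  57, 139/2  ,  463,684, 859]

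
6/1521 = 2/507 = 0.00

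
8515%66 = 1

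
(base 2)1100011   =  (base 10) 99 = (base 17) 5e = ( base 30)39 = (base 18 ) 59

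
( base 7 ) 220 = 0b1110000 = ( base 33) 3D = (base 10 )112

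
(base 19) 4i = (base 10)94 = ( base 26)3g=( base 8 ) 136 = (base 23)42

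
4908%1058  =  676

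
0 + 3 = 3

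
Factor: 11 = 11^1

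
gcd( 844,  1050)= 2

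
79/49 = 1 + 30/49= 1.61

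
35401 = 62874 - 27473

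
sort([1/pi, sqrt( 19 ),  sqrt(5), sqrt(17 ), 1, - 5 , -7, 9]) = [ -7,-5, 1/pi,1, sqrt( 5),  sqrt(17 ), sqrt(19 ),9]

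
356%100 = 56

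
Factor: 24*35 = 2^3*3^1*5^1*7^1 = 840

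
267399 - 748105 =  - 480706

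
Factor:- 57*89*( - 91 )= 3^1*7^1*13^1*19^1*89^1 = 461643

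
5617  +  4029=9646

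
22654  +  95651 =118305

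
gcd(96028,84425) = 1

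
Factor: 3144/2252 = 786/563 = 2^1  *3^1*131^1 * 563^( -1 )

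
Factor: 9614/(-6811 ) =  - 2^1*7^(- 2)*11^1*19^1*23^1*139^( - 1 ) 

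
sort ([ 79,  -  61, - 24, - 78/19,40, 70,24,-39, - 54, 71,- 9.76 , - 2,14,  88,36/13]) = [-61,  -  54, - 39, - 24, - 9.76,- 78/19, - 2, 36/13,14,24, 40,70,71,79,  88 ]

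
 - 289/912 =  - 1 + 623/912 = -  0.32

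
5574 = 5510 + 64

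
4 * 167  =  668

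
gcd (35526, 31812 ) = 6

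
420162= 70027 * 6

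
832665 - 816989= 15676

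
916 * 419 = 383804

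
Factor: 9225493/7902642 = 2^(-1)*3^ ( - 1)*11^( - 1)*119737^( - 1 )*9225493^1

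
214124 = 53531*4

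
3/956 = 3/956 = 0.00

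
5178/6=863 = 863.00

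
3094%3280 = 3094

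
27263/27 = 27263/27 = 1009.74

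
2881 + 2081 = 4962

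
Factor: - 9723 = -3^1*7^1*463^1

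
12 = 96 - 84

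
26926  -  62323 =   -  35397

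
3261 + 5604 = 8865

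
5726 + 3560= 9286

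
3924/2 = 1962 =1962.00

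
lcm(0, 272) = 0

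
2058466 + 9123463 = 11181929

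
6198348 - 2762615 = 3435733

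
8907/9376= 8907/9376= 0.95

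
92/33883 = 92/33883=0.00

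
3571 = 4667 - 1096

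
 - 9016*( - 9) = 81144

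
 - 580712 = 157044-737756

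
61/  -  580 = - 1 + 519/580 = -0.11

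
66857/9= 66857/9 =7428.56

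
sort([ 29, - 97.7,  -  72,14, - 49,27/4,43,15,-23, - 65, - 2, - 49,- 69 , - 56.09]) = [ - 97.7, - 72 , - 69, - 65, - 56.09, - 49, - 49, - 23, - 2, 27/4,14,15,  29,43] 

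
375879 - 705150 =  - 329271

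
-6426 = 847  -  7273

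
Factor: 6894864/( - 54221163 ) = -2^4*3^1*47881^1*18073721^ ( - 1) = - 2298288/18073721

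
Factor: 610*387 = 2^1*3^2*5^1*43^1 * 61^1 =236070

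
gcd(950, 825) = 25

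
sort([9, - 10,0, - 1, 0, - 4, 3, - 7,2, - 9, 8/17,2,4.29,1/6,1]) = [ - 10 , - 9, - 7, - 4 , - 1,0,0,1/6,  8/17,  1,2,2,3,4.29,9] 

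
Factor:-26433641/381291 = -3^ ( - 1)*13^1*149^( - 1 )*853^ (-1) * 2033357^1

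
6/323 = 6/323 = 0.02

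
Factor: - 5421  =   - 3^1 * 13^1*139^1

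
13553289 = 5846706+7706583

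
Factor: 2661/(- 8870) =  - 2^( -1 )*3^1* 5^(  -  1) = - 3/10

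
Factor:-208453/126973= - 307/187= - 11^( - 1 ) *17^( - 1) * 307^1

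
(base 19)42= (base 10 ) 78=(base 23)39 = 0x4e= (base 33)2C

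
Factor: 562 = 2^1*281^1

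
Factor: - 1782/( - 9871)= 2^1*3^4*11^1*9871^(-1 )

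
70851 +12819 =83670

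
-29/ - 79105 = 29/79105 = 0.00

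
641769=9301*69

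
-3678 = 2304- 5982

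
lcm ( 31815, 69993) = 349965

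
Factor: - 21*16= - 2^4*3^1*7^1 =-336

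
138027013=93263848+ 44763165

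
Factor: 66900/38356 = 75/43  =  3^1 * 5^2 *43^ (  -  1 )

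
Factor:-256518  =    -  2^1*3^2*14251^1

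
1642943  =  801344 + 841599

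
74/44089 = 74/44089 =0.00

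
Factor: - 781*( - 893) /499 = 697433/499 = 11^1*19^1*47^1*71^1*499^( - 1)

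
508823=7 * 72689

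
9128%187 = 152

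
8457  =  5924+2533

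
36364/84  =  432 + 19/21 = 432.90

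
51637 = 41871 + 9766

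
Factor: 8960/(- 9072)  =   - 2^4 * 3^( - 4 ) * 5^1   =  -80/81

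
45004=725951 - 680947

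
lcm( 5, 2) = 10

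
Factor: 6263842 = 2^1*13^1*103^1*2339^1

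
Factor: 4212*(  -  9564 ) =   -  2^4*3^5*13^1*797^1 = -  40283568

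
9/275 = 9/275 = 0.03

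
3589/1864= 1 + 1725/1864 = 1.93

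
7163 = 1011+6152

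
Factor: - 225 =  - 3^2*5^2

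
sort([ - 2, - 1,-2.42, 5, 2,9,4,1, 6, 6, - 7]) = [ - 7, - 2.42, - 2, - 1,1,2 , 4,5,6,6,9]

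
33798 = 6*5633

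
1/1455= 1/1455 = 0.00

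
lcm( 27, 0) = 0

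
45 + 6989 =7034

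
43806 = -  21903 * ( - 2)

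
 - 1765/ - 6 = 1765/6 = 294.17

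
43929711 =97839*449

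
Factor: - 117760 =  - 2^10*5^1 * 23^1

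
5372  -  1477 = 3895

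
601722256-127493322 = 474228934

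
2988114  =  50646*59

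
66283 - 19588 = 46695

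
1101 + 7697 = 8798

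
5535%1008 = 495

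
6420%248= 220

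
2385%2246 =139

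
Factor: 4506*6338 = 2^2*3^1*751^1*3169^1 = 28559028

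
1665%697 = 271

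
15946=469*34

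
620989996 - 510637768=110352228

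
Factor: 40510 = 2^1*5^1*4051^1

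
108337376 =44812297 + 63525079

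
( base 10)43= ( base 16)2b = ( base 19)25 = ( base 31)1C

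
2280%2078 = 202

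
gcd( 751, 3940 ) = 1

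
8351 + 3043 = 11394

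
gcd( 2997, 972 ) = 81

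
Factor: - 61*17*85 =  - 88145 = - 5^1*  17^2*61^1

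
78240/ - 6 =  - 13040 + 0/1 = - 13040.00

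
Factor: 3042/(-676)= - 9/2  =  - 2^(-1)*3^2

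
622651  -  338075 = 284576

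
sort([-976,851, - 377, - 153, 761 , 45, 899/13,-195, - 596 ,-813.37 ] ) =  [ - 976,-813.37,-596,  -  377, - 195,-153, 45, 899/13, 761,  851]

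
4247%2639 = 1608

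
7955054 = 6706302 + 1248752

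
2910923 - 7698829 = -4787906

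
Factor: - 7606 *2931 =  - 22293186 = - 2^1*3^1*977^1*3803^1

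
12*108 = 1296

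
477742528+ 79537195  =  557279723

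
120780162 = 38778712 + 82001450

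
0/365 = 0 = 0.00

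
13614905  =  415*32807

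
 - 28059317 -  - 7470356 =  - 20588961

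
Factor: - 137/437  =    -  19^( - 1)*23^(-1)*137^1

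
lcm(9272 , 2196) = 83448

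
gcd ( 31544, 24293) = 1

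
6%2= 0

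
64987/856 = 75+787/856=75.92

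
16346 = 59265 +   -  42919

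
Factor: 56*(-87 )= - 2^3*3^1* 7^1*29^1  =  - 4872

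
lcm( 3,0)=0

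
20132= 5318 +14814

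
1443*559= 806637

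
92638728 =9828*9426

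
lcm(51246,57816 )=2254824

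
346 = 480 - 134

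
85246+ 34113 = 119359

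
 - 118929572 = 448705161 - 567634733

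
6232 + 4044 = 10276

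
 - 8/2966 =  - 4/1483 = - 0.00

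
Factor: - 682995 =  - 3^1*5^1*45533^1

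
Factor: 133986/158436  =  137/162=2^( -1)*3^(  -  4)*137^1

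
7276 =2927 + 4349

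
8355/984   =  8  +  161/328 = 8.49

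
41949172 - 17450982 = 24498190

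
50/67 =50/67 =0.75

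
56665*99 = 5609835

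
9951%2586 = 2193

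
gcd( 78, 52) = 26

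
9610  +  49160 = 58770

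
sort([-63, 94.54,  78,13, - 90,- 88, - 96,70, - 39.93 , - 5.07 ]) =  [ - 96, - 90, - 88, - 63  ,-39.93, - 5.07, 13,70,78,94.54]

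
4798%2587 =2211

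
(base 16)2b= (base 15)2D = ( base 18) 27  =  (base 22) 1L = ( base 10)43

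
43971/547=43971/547 = 80.39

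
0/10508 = 0= 0.00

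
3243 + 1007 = 4250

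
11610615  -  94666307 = -83055692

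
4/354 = 2/177= 0.01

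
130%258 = 130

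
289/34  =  17/2=8.50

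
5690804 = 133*42788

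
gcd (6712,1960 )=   8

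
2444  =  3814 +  - 1370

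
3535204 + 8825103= 12360307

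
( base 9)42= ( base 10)38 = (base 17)24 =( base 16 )26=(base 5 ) 123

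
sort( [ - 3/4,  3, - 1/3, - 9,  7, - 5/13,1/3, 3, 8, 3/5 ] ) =[  -  9, -3/4, - 5/13, -1/3, 1/3, 3/5,3,3,7, 8 ]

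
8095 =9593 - 1498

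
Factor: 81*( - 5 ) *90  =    -  36450 = - 2^1*3^6 * 5^2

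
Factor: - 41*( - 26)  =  2^1*13^1 *41^1 = 1066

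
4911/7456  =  4911/7456 = 0.66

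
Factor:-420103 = -420103^1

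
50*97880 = 4894000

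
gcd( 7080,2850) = 30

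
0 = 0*71681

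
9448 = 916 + 8532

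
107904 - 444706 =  - 336802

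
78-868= -790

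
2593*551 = 1428743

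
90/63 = 1  +  3/7 = 1.43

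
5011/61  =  5011/61 = 82.15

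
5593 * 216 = 1208088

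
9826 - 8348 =1478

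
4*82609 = 330436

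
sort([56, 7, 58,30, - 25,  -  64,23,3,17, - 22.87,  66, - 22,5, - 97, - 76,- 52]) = [-97, - 76, - 64, - 52, - 25, - 22.87, - 22,3,5,7,  17 , 23, 30, 56,58,66]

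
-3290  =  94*(- 35)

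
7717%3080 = 1557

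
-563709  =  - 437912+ - 125797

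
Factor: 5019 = 3^1*7^1*239^1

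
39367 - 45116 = -5749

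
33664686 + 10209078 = 43873764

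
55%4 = 3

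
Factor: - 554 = -2^1*277^1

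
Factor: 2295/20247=45/397 =3^2*  5^1*397^( - 1 ) 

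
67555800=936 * 72175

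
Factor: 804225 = 3^1*5^2*10723^1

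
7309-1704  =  5605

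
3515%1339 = 837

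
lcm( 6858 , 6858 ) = 6858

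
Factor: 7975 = 5^2 * 11^1*29^1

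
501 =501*1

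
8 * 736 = 5888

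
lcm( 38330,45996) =229980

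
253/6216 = 253/6216 = 0.04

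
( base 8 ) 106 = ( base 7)130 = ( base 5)240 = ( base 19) 3d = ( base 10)70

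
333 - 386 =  - 53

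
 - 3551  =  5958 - 9509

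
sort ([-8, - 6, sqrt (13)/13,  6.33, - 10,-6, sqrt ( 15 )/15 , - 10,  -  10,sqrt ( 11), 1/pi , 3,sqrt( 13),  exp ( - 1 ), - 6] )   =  [-10,-10, - 10, - 8, - 6, - 6 , -6, sqrt ( 15)/15, sqrt(13 )/13 , 1/pi, exp( - 1), 3, sqrt( 11), sqrt(13),6.33] 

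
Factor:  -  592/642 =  -296/321 = - 2^3  *3^( - 1)*37^1*107^( - 1 ) 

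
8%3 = 2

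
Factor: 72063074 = 2^1 * 199^1*181063^1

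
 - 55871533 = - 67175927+11304394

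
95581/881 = 108 + 433/881  =  108.49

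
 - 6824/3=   -  2275 + 1/3 = -  2274.67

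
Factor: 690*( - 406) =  - 2^2*3^1*5^1*7^1*23^1*29^1 = - 280140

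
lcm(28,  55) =1540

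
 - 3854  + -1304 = -5158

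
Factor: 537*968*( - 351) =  -182455416 = -2^3* 3^4*11^2*13^1*179^1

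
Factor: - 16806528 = -2^7*3^4 * 1621^1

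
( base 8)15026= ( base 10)6678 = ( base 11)5021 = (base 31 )6td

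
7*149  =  1043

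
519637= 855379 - 335742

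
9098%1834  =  1762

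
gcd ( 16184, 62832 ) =952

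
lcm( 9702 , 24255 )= 48510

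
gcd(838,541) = 1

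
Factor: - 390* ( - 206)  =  2^2 *3^1 *5^1 * 13^1 * 103^1 = 80340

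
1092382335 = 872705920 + 219676415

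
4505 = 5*901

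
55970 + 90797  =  146767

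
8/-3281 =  - 8/3281=- 0.00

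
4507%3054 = 1453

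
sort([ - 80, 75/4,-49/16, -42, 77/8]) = [ - 80, - 42 , - 49/16 , 77/8,75/4 ] 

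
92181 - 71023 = 21158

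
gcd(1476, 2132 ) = 164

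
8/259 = 8/259  =  0.03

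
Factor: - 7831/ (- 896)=2^(-7)*7^(-1 )*41^1*191^1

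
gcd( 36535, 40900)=5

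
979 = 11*89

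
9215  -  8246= 969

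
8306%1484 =886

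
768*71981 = 55281408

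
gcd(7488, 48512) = 64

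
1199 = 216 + 983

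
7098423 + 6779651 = 13878074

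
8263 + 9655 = 17918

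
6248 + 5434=11682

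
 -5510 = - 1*5510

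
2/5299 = 2/5299 = 0.00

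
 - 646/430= - 2 + 107/215 = -  1.50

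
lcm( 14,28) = 28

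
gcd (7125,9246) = 3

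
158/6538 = 79/3269 = 0.02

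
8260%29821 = 8260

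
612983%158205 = 138368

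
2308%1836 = 472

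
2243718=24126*93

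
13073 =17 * 769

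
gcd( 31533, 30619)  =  457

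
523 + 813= 1336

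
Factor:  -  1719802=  - 2^1*7^3 * 23^1 * 109^1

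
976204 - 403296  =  572908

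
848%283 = 282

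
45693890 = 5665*8066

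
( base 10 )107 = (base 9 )128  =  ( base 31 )3E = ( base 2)1101011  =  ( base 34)35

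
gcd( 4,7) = 1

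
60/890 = 6/89 = 0.07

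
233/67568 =233/67568 = 0.00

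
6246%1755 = 981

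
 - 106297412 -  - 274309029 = 168011617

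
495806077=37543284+458262793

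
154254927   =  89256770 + 64998157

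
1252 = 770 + 482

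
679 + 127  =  806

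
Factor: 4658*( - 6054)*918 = - 2^3*3^4*17^2 * 137^1*1009^1 = - 25887170376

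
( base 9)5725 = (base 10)4235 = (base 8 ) 10213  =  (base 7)15230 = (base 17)eb2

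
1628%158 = 48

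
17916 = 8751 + 9165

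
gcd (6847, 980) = 1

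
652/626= 326/313 = 1.04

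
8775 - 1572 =7203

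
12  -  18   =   - 6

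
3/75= 1/25=0.04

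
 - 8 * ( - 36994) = 295952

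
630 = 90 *7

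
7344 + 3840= 11184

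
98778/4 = 49389/2 = 24694.50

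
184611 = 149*1239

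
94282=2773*34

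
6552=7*936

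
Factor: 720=2^4*3^2*5^1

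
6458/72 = 3229/36 = 89.69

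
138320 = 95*1456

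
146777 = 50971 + 95806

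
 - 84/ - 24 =7/2= 3.50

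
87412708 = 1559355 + 85853353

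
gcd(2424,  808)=808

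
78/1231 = 78/1231 = 0.06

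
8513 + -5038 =3475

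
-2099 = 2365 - 4464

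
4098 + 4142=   8240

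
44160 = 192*230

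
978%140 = 138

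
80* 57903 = 4632240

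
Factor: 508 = 2^2*127^1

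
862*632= 544784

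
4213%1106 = 895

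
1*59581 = 59581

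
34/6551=34/6551 = 0.01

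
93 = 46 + 47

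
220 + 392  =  612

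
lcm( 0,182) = 0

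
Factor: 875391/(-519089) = - 3^1*11^1*41^1* 647^1*519089^(  -  1 )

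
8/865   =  8/865 = 0.01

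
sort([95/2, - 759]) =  [ - 759 , 95/2 ] 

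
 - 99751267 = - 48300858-51450409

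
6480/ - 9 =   -  720+0/1=   - 720.00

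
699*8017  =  5603883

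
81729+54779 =136508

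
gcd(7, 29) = 1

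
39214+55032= 94246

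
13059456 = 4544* 2874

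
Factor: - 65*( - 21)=3^1 * 5^1*7^1 * 13^1 = 1365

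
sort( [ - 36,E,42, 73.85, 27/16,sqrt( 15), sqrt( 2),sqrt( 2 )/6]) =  [-36, sqrt ( 2 )/6, sqrt( 2), 27/16, E, sqrt( 15),42,73.85]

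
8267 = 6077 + 2190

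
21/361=21/361 = 0.06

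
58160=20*2908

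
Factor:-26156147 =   -  97^1*269651^1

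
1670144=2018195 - 348051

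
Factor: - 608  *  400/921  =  -243200/921 = - 2^9*3^( - 1)*5^2*19^1 * 307^( - 1 )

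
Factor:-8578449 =-3^2*11^1*73^1*1187^1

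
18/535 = 18/535 = 0.03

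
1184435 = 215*5509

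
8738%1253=1220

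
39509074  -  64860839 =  - 25351765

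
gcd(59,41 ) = 1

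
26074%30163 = 26074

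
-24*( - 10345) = 248280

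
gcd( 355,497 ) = 71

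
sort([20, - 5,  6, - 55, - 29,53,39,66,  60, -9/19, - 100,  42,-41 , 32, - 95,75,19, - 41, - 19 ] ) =[ - 100,-95, - 55, - 41, - 41, - 29, - 19, - 5, - 9/19, 6, 19,  20,32,39,42, 53,60,66 , 75]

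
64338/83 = 64338/83 = 775.16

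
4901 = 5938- 1037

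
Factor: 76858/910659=2^1 * 3^( - 1)*83^1 * 463^1 * 303553^( - 1 )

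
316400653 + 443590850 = 759991503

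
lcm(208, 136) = 3536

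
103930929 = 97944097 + 5986832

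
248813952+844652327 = 1093466279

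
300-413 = -113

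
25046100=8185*3060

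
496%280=216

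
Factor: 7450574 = 2^1 *23^1*161969^1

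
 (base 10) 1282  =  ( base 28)1hm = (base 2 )10100000010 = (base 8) 2402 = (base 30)1CM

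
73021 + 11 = 73032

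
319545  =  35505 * 9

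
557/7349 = 557/7349 = 0.08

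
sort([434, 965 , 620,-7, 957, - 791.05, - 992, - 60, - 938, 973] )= [ -992,-938, - 791.05,- 60, - 7, 434,620,957,965, 973]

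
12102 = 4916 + 7186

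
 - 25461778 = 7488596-32950374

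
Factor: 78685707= 3^1*17^1*19^1*81203^1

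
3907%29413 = 3907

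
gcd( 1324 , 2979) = 331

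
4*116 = 464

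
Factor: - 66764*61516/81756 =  - 1026763556/20439=- 2^2*3^( - 3)*7^1*13^3*757^( - 1 )*16691^1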